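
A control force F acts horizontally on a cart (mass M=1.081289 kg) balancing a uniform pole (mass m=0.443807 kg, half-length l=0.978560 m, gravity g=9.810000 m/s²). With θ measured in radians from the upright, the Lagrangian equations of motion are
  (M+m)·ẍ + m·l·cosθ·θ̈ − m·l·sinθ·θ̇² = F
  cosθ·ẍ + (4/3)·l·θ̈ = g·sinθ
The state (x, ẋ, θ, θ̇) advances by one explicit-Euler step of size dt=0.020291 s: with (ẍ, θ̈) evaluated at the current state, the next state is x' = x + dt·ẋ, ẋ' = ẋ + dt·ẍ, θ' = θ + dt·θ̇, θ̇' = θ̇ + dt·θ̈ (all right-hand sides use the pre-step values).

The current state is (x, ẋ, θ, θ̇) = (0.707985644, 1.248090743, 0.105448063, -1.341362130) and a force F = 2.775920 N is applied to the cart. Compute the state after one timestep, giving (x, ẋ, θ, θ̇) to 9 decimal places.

(0.733310653, 1.290785684, 0.078230484, -1.357845587)

sinθ=0.105252754, cosθ=0.994445503
temp = (F + m·l·θ̇²·sinθ)/(M+m) = (2.775920 + 0.082244555)/1.525096 = 1.874088290
θ̈ = (g·sinθ − cosθ·temp)/(l·(4/3 − m·cos²θ/(M+m))) = -0.812353135
ẍ = temp − m·l·θ̈·cosθ/(M+m) = 2.104131953
Euler: x'=0.707985644+0.020291·1.248090743=0.733310653, ẋ'=1.248090743+0.020291·2.104131953=1.290785684
       θ'=0.105448063+0.020291·-1.341362130=0.078230484, θ̇'=-1.341362130+0.020291·-0.812353135=-1.357845587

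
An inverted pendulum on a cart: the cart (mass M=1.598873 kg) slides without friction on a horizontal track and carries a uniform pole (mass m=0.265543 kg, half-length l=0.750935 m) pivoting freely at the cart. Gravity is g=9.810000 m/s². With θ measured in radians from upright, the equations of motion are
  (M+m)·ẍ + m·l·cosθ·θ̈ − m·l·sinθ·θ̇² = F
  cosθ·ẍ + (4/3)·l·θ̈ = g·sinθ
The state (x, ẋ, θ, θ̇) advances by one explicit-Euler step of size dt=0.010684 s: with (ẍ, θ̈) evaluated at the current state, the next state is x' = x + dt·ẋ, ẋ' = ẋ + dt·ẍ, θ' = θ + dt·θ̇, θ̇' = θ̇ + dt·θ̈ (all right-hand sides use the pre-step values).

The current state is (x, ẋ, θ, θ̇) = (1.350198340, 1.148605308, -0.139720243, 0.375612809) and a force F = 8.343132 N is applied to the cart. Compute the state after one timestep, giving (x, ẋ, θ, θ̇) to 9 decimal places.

(1.362470039, 1.203709046, -0.135707196, 0.306535689)

sinθ=-0.139266089, cosθ=0.990254996
temp = (F + m·l·θ̇²·sinθ)/(M+m) = (8.343132 + -0.003917990)/1.864416 = 4.472829030
θ̈ = (g·sinθ − cosθ·temp)/(l·(4/3 − m·cos²θ/(M+m))) = -6.465473636
ẍ = temp − m·l·θ̈·cosθ/(M+m) = 5.157594370
Euler: x'=1.350198340+0.010684·1.148605308=1.362470039, ẋ'=1.148605308+0.010684·5.157594370=1.203709046
       θ'=-0.139720243+0.010684·0.375612809=-0.135707196, θ̇'=0.375612809+0.010684·-6.465473636=0.306535689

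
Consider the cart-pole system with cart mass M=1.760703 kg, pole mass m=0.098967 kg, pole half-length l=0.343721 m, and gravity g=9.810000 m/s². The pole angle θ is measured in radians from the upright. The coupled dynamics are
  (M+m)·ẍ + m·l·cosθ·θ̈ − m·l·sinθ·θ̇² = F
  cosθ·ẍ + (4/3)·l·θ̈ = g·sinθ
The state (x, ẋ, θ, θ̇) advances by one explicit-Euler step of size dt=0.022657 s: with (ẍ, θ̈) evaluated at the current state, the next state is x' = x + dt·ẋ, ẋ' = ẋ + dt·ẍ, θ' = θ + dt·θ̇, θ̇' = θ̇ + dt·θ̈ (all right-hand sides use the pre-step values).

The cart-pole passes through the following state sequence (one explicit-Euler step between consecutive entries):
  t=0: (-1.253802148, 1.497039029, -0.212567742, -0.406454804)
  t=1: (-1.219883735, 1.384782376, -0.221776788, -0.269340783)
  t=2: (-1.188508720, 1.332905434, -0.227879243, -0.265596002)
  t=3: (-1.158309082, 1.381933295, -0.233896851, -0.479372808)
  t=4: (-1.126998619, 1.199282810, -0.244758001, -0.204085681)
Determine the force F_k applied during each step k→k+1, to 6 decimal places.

step 0→1:
  ẍ = (ẋ'−ẋ)/dt = (1.384782376−1.497039029)/0.022657 = -4.954612
  θ̈ = (θ̇'−θ̇)/dt = (-0.269340783−-0.406454804)/0.022657 = 6.051729
  sinθ=-0.210971, cosθ=0.977492
  F = (M+m)·ẍ + m·l·cosθ·θ̈ − m·l·sinθ·θ̇² = -9.213944 + 0.201228 − -0.001186 = -9.011530
step 1→2:
  ẍ = (ẋ'−ẋ)/dt = (1.332905434−1.384782376)/0.022657 = -2.289665
  θ̈ = (θ̇'−θ̇)/dt = (-0.265596002−-0.269340783)/0.022657 = 0.165281
  sinθ=-0.219963, cosθ=0.975508
  F = (M+m)·ẍ + m·l·cosθ·θ̈ − m·l·sinθ·θ̇² = -4.258021 + 0.005485 − -0.000543 = -4.251994
step 2→3:
  ẍ = (ẋ'−ẋ)/dt = (1.381933295−1.332905434)/0.022657 = 2.163917
  θ̈ = (θ̇'−θ̇)/dt = (-0.479372808−-0.265596002)/0.022657 = -9.435354
  sinθ=-0.225912, cosθ=0.974148
  F = (M+m)·ẍ + m·l·cosθ·θ̈ − m·l·sinθ·θ̇² = 4.024171 + -0.312665 − -0.000542 = 3.712048
step 3→4:
  ẍ = (ẋ'−ẋ)/dt = (1.199282810−1.381933295)/0.022657 = -8.061548
  θ̈ = (θ̇'−θ̇)/dt = (-0.204085681−-0.479372808)/0.022657 = 12.150202
  sinθ=-0.231770, cosθ=0.972771
  F = (M+m)·ẍ + m·l·cosθ·θ̈ − m·l·sinθ·θ̇² = -14.991818 + 0.402060 − -0.001812 = -14.587947

F_0 = -9.011530 N
F_1 = -4.251994 N
F_2 = 3.712048 N
F_3 = -14.587947 N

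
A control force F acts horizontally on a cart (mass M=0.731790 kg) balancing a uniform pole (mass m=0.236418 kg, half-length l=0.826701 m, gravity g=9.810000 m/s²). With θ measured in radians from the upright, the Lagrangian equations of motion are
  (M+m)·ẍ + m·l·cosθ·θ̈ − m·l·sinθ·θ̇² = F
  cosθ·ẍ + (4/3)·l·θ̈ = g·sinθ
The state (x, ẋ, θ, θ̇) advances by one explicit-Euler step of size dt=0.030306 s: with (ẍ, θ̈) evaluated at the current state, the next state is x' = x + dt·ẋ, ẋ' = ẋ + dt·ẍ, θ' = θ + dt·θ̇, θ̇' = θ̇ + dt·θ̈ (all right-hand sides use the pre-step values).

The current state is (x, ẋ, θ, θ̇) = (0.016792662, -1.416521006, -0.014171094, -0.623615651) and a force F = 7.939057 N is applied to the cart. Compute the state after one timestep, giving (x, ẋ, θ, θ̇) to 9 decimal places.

sinθ=-0.014170620, cosθ=0.999899592
temp = (F + m·l·θ̇²·sinθ)/(M+m) = (7.939057 + -0.001077090)/0.968208 = 8.198630780
θ̈ = (g·sinθ − cosθ·temp)/(l·(4/3 − m·cos²θ/(M+m))) = -9.258568744
ẍ = temp − m·l·θ̈·cosθ/(M+m) = 10.067421126
Euler: x'=0.016792662+0.030306·-1.416521006=-0.026136424, ẋ'=-1.416521006+0.030306·10.067421126=-1.111417741
       θ'=-0.014171094+0.030306·-0.623615651=-0.033070390, θ̇'=-0.623615651+0.030306·-9.258568744=-0.904205835

(-0.026136424, -1.111417741, -0.033070390, -0.904205835)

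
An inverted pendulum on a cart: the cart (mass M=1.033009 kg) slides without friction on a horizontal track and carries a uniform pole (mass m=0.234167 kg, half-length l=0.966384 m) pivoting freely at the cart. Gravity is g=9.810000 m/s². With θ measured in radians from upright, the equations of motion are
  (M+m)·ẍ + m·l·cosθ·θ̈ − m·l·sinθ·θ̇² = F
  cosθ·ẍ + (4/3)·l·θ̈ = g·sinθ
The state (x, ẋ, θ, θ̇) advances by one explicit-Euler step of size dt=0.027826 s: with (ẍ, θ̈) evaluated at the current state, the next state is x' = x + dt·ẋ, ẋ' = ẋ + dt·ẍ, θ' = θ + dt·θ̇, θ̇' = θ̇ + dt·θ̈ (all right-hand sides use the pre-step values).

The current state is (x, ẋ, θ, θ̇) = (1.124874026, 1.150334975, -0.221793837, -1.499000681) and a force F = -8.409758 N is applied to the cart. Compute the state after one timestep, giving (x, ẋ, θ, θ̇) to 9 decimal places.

sinθ=-0.219979872, cosθ=0.975504411
temp = (F + m·l·θ̇²·sinθ)/(M+m) = (-8.409758 + -0.111856707)/1.267176 = -6.724886446
θ̈ = (g·sinθ − cosθ·temp)/(l·(4/3 − m·cos²θ/(M+m))) = 3.935514137
ẍ = temp − m·l·θ̈·cosθ/(M+m) = -7.410483903
Euler: x'=1.124874026+0.027826·1.150334975=1.156883247, ẋ'=1.150334975+0.027826·-7.410483903=0.944130850
       θ'=-0.221793837+0.027826·-1.499000681=-0.263505030, θ̇'=-1.499000681+0.027826·3.935514137=-1.389491065

(1.156883247, 0.944130850, -0.263505030, -1.389491065)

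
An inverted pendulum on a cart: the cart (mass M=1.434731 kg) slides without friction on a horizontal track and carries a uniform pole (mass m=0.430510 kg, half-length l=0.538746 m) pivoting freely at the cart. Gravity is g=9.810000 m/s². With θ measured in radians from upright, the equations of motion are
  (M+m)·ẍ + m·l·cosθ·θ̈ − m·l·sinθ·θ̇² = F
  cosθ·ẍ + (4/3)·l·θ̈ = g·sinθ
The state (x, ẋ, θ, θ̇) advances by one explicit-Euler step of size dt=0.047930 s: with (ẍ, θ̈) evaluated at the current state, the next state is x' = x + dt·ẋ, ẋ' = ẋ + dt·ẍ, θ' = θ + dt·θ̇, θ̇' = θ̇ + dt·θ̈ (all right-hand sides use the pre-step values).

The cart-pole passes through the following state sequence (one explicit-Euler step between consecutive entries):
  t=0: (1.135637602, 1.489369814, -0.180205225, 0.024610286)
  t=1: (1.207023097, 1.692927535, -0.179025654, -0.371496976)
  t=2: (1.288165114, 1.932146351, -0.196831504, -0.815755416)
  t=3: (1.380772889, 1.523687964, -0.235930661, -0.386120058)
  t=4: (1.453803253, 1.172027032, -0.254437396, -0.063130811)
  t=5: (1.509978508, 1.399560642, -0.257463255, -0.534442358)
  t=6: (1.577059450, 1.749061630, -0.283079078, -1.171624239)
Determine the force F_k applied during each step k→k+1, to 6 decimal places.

step 0→1:
  ẍ = (ẋ'−ẋ)/dt = (1.692927535−1.489369814)/0.047930 = 4.246979
  θ̈ = (θ̇'−θ̇)/dt = (-0.371496976−0.024610286)/0.047930 = -8.264287
  sinθ=-0.179231, cosθ=0.983807
  F = (M+m)·ẍ + m·l·cosθ·θ̈ − m·l·sinθ·θ̇² = 7.921640 + -1.885743 − -0.000025 = 6.035922
step 1→2:
  ẍ = (ẋ'−ẋ)/dt = (1.932146351−1.692927535)/0.047930 = 4.991004
  θ̈ = (θ̇'−θ̇)/dt = (-0.815755416−-0.371496976)/0.047930 = -9.268901
  sinθ=-0.178071, cosθ=0.984018
  F = (M+m)·ẍ + m·l·cosθ·θ̈ − m·l·sinθ·θ̇² = 9.309425 + -2.115429 − -0.005700 = 7.199696
step 2→3:
  ẍ = (ẋ'−ẋ)/dt = (1.523687964−1.932146351)/0.047930 = -8.521978
  θ̈ = (θ̇'−θ̇)/dt = (-0.386120058−-0.815755416)/0.047930 = 8.963809
  sinθ=-0.195563, cosθ=0.980691
  F = (M+m)·ẍ + m·l·cosθ·θ̈ − m·l·sinθ·θ̇² = -15.895542 + 2.038882 − -0.030184 = -13.826476
step 3→4:
  ẍ = (ẋ'−ẋ)/dt = (1.172027032−1.523687964)/0.047930 = -7.336969
  θ̈ = (θ̇'−θ̇)/dt = (-0.063130811−-0.386120058)/0.047930 = 6.738770
  sinθ=-0.233748, cosθ=0.972297
  F = (M+m)·ẍ + m·l·cosθ·θ̈ − m·l·sinθ·θ̇² = -13.685216 + 1.519662 − -0.008083 = -12.157471
step 4→5:
  ẍ = (ẋ'−ẋ)/dt = (1.399560642−1.172027032)/0.047930 = 4.747207
  θ̈ = (θ̇'−θ̇)/dt = (-0.534442358−-0.063130811)/0.047930 = -9.833331
  sinθ=-0.251701, cosθ=0.967805
  F = (M+m)·ẍ + m·l·cosθ·θ̈ − m·l·sinθ·θ̇² = 8.854684 + -2.207272 − -0.000233 = 6.647645
step 5→6:
  ẍ = (ẋ'−ẋ)/dt = (1.749061630−1.399560642)/0.047930 = 7.291905
  θ̈ = (θ̇'−θ̇)/dt = (-1.171624239−-0.534442358)/0.047930 = -13.294010
  sinθ=-0.254628, cosθ=0.967039
  F = (M+m)·ẍ + m·l·cosθ·θ̈ − m·l·sinθ·θ̇² = 13.601159 + -2.981723 − -0.016868 = 10.636305

F_0 = 6.035922 N
F_1 = 7.199696 N
F_2 = -13.826476 N
F_3 = -12.157471 N
F_4 = 6.647645 N
F_5 = 10.636305 N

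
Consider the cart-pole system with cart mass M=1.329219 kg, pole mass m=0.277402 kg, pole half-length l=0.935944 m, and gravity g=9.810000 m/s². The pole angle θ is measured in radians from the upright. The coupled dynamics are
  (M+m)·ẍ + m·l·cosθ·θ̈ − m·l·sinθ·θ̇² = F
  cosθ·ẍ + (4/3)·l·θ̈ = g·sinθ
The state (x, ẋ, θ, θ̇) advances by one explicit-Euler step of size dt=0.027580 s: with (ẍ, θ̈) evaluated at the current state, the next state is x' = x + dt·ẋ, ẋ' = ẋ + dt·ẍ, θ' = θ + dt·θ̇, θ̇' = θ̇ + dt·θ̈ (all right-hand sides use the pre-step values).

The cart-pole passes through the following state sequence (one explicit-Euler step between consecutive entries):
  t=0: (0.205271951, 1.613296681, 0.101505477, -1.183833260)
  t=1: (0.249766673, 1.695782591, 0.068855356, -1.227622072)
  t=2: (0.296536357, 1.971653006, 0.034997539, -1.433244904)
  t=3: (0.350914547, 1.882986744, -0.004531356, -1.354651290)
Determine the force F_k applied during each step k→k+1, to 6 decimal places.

step 0→1:
  ẍ = (ẋ'−ẋ)/dt = (1.695782591−1.613296681)/0.027580 = 2.990787
  θ̈ = (θ̇'−θ̇)/dt = (-1.227622072−-1.183833260)/0.027580 = -1.587702
  sinθ=0.101331, cosθ=0.994853
  F = (M+m)·ẍ + m·l·cosθ·θ̈ − m·l·sinθ·θ̇² = 4.805061 + -0.410098 − 0.036871 = 4.358093
step 1→2:
  ẍ = (ẋ'−ẋ)/dt = (1.971653006−1.695782591)/0.027580 = 10.002553
  θ̈ = (θ̇'−θ̇)/dt = (-1.433244904−-1.227622072)/0.027580 = -7.455505
  sinθ=0.068801, cosθ=0.997630
  F = (M+m)·ẍ + m·l·cosθ·θ̈ − m·l·sinθ·θ̇² = 16.070312 + -1.931106 − 0.026921 = 14.112285
step 2→3:
  ẍ = (ẋ'−ẋ)/dt = (1.882986744−1.971653006)/0.027580 = -3.214875
  θ̈ = (θ̇'−θ̇)/dt = (-1.354651290−-1.433244904)/0.027580 = 2.849660
  sinθ=0.034990, cosθ=0.999388
  F = (M+m)·ẍ + m·l·cosθ·θ̈ − m·l·sinθ·θ̇² = -5.165086 + 0.739412 − 0.018662 = -4.444336

F_0 = 4.358093 N
F_1 = 14.112285 N
F_2 = -4.444336 N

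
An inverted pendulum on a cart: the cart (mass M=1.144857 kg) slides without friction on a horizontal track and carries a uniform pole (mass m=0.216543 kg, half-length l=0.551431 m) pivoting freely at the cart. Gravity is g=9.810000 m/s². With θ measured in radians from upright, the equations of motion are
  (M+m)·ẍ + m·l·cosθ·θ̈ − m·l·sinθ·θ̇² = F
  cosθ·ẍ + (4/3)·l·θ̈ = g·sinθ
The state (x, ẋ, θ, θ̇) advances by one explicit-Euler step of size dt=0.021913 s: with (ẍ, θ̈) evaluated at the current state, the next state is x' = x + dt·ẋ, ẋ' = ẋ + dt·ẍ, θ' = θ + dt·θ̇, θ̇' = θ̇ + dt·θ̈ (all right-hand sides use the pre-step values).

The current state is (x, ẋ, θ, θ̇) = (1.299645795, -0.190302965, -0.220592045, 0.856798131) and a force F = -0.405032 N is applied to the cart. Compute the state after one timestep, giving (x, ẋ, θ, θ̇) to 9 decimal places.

(1.295475686, -0.191829225, -0.201817028, 0.794849787)

sinθ=-0.218807360, cosθ=0.975768077
temp = (F + m·l·θ̇²·sinθ)/(M+m) = (-0.405032 + -0.019180250)/1.361400 = -0.311600008
θ̈ = (g·sinθ − cosθ·temp)/(l·(4/3 − m·cos²θ/(M+m))) = -2.827013386
ẍ = temp − m·l·θ̈·cosθ/(M+m) = -0.069650886
Euler: x'=1.299645795+0.021913·-0.190302965=1.295475686, ẋ'=-0.190302965+0.021913·-0.069650886=-0.191829225
       θ'=-0.220592045+0.021913·0.856798131=-0.201817028, θ̇'=0.856798131+0.021913·-2.827013386=0.794849787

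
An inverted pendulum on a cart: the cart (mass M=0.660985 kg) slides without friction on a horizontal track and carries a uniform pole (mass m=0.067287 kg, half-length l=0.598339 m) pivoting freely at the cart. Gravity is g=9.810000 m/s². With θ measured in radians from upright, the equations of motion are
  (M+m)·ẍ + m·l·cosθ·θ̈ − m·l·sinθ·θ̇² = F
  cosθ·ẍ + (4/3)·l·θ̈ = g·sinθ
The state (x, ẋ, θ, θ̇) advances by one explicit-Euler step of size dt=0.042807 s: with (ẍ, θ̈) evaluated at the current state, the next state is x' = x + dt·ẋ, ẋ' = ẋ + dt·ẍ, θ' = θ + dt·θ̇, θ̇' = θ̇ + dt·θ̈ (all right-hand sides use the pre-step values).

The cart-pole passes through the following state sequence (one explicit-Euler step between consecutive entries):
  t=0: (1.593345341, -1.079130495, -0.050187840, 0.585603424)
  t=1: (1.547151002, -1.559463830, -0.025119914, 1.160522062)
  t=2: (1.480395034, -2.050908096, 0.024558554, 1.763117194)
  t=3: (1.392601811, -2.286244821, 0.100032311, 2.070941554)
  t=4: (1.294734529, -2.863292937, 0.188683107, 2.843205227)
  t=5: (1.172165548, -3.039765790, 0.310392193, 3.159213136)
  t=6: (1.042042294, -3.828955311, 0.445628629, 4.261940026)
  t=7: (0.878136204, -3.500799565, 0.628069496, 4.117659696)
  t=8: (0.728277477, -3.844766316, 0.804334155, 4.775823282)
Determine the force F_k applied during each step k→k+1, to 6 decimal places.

step 0→1:
  ẍ = (ẋ'−ẋ)/dt = (-1.559463830−-1.079130495)/0.042807 = -11.220906
  θ̈ = (θ̇'−θ̇)/dt = (1.160522062−0.585603424)/0.042807 = 13.430482
  sinθ=-0.050167, cosθ=0.998741
  F = (M+m)·ẍ + m·l·cosθ·θ̈ − m·l·sinθ·θ̇² = -8.171872 + 0.540036 − -0.000693 = -7.631143
step 1→2:
  ẍ = (ẋ'−ẋ)/dt = (-2.050908096−-1.559463830)/0.042807 = -11.480465
  θ̈ = (θ̇'−θ̇)/dt = (1.763117194−1.160522062)/0.042807 = 14.077023
  sinθ=-0.025117, cosθ=0.999685
  F = (M+m)·ẍ + m·l·cosθ·θ̈ − m·l·sinθ·θ̇² = -8.360901 + 0.566568 − -0.001362 = -7.792971
step 2→3:
  ẍ = (ẋ'−ẋ)/dt = (-2.286244821−-2.050908096)/0.042807 = -5.497622
  θ̈ = (θ̇'−θ̇)/dt = (2.070941554−1.763117194)/0.042807 = 7.190982
  sinθ=0.024556, cosθ=0.999698
  F = (M+m)·ẍ + m·l·cosθ·θ̈ − m·l·sinθ·θ̇² = -4.003765 + 0.289425 − 0.003073 = -3.717413
step 3→4:
  ẍ = (ẋ'−ẋ)/dt = (-2.863292937−-2.286244821)/0.042807 = -13.480228
  θ̈ = (θ̇'−θ̇)/dt = (2.843205227−2.070941554)/0.042807 = 18.040593
  sinθ=0.099866, cosθ=0.995001
  F = (M+m)·ẍ + m·l·cosθ·θ̈ − m·l·sinθ·θ̇² = -9.817273 + 0.722691 − 0.017244 = -9.111825
step 4→5:
  ẍ = (ẋ'−ẋ)/dt = (-3.039765790−-2.863292937)/0.042807 = -4.122523
  θ̈ = (θ̇'−θ̇)/dt = (3.159213136−2.843205227)/0.042807 = 7.382155
  sinθ=0.187566, cosθ=0.982252
  F = (M+m)·ẍ + m·l·cosθ·θ̈ − m·l·sinθ·θ̇² = -3.002318 + 0.291934 − 0.061045 = -2.771429
step 5→6:
  ẍ = (ẋ'−ẋ)/dt = (-3.828955311−-3.039765790)/0.042807 = -18.435992
  θ̈ = (θ̇'−θ̇)/dt = (4.261940026−3.159213136)/0.042807 = 25.760434
  sinθ=0.305432, cosθ=0.952214
  F = (M+m)·ẍ + m·l·cosθ·θ̈ − m·l·sinθ·θ̇² = -13.426417 + 0.987566 − 0.122730 = -12.561581
step 6→7:
  ẍ = (ẋ'−ẋ)/dt = (-3.500799565−-3.828955311)/0.042807 = 7.665937
  θ̈ = (θ̇'−θ̇)/dt = (4.117659696−4.261940026)/0.042807 = -3.370484
  sinθ=0.431025, cosθ=0.902340
  F = (M+m)·ẍ + m·l·cosθ·θ̈ − m·l·sinθ·θ̇² = 5.582887 + -0.122445 − 0.315207 = 5.145235
step 7→8:
  ẍ = (ẋ'−ẋ)/dt = (-3.844766316−-3.500799565)/0.042807 = -8.035292
  θ̈ = (θ̇'−θ̇)/dt = (4.775823282−4.117659696)/0.042807 = 15.375139
  sinθ=0.587584, cosθ=0.809163
  F = (M+m)·ẍ + m·l·cosθ·θ̈ − m·l·sinθ·θ̇² = -5.851878 + 0.500880 − 0.401097 = -5.752095

F_0 = -7.631143 N
F_1 = -7.792971 N
F_2 = -3.717413 N
F_3 = -9.111825 N
F_4 = -2.771429 N
F_5 = -12.561581 N
F_6 = 5.145235 N
F_7 = -5.752095 N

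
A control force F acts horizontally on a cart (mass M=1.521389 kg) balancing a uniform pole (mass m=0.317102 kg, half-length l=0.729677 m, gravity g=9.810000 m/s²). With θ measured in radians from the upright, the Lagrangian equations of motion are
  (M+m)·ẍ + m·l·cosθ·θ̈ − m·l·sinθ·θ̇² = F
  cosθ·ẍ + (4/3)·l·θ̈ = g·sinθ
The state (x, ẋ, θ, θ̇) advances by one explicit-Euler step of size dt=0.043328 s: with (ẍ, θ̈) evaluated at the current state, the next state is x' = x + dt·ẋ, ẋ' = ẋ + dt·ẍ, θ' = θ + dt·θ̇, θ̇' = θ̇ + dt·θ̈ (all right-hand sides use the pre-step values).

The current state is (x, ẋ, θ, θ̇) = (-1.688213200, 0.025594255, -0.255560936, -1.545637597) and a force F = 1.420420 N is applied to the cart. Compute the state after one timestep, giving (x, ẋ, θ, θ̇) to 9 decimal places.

sinθ=-0.252788166, cosθ=0.967521650
temp = (F + m·l·θ̇²·sinθ)/(M+m) = (1.420420 + -0.139733882)/1.838491 = 0.696596349
θ̈ = (g·sinθ − cosθ·temp)/(l·(4/3 − m·cos²θ/(M+m))) = -3.688291858
ẍ = temp − m·l·θ̈·cosθ/(M+m) = 1.145707772
Euler: x'=-1.688213200+0.043328·0.025594255=-1.687104252, ẋ'=0.025594255+0.043328·1.145707772=0.075235481
       θ'=-0.255560936+0.043328·-1.545637597=-0.322530322, θ̇'=-1.545637597+0.043328·-3.688291858=-1.705443907

(-1.687104252, 0.075235481, -0.322530322, -1.705443907)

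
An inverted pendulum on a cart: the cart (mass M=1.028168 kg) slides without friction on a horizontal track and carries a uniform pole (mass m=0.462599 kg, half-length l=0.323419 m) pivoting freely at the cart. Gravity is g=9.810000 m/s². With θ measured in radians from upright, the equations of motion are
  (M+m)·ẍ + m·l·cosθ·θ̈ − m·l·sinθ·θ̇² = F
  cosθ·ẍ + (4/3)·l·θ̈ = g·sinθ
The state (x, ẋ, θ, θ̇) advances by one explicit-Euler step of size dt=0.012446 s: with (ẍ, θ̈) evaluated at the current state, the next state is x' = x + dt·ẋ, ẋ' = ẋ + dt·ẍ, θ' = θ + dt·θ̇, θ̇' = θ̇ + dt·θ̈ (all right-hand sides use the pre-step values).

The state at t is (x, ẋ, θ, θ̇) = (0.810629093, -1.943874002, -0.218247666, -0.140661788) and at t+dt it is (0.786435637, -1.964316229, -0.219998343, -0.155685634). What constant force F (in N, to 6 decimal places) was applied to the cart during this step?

F = -2.624222 N

ẍ = (ẋ'−ẋ)/dt = (-1.964316229−-1.943874002)/0.012446 = -1.642474
θ̈ = (θ̇'−θ̇)/dt = (-0.155685634−-0.140661788)/0.012446 = -1.207122
sinθ=-0.216519, cosθ=0.976278
F = (M+m)·ẍ + m·l·cosθ·θ̈ − m·l·sinθ·θ̇² = -2.448546 + -0.176317 − -0.000641 = -2.624222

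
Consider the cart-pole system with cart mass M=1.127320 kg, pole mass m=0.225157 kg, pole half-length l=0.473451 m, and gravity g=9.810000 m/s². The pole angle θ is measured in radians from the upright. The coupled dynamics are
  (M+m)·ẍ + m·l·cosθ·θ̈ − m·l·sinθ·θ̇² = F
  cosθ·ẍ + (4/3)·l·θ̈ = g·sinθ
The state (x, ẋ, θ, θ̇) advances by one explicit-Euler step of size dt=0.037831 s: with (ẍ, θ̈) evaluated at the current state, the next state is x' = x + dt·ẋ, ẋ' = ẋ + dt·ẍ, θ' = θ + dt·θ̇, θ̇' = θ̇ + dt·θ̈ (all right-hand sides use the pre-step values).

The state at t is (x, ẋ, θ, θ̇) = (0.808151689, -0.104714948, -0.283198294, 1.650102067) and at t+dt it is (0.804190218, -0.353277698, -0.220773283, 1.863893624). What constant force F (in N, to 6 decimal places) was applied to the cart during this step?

F = -8.226707 N

ẍ = (ẋ'−ẋ)/dt = (-0.353277698−-0.104714948)/0.037831 = -6.570346
θ̈ = (θ̇'−θ̇)/dt = (1.863893624−1.650102067)/0.037831 = 5.651227
sinθ=-0.279428, cosθ=0.960167
F = (M+m)·ẍ + m·l·cosθ·θ̈ − m·l·sinθ·θ̇² = -8.886242 + 0.578429 − -0.081106 = -8.226707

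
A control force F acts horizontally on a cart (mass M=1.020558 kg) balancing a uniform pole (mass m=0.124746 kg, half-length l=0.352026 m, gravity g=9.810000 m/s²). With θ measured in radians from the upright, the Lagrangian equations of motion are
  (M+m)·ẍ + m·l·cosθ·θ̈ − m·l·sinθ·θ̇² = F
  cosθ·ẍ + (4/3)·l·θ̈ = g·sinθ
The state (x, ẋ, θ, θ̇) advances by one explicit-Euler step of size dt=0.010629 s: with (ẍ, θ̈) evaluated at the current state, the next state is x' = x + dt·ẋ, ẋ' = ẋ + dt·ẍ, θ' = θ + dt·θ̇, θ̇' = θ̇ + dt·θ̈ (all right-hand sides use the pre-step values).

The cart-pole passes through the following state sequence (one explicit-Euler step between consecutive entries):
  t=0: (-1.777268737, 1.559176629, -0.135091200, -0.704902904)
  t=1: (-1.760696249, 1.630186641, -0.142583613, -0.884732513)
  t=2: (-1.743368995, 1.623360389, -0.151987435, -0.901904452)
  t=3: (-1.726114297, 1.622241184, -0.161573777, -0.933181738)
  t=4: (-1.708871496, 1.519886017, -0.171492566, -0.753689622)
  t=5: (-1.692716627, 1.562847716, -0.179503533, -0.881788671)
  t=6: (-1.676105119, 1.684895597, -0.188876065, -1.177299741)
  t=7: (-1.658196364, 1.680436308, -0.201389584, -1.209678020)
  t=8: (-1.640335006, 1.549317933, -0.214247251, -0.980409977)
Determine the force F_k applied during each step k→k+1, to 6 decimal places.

step 0→1:
  ẍ = (ẋ'−ẋ)/dt = (1.630186641−1.559176629)/0.010629 = 6.680780
  θ̈ = (θ̇'−θ̇)/dt = (-0.884732513−-0.704902904)/0.010629 = -16.918770
  sinθ=-0.134681, cosθ=0.990889
  F = (M+m)·ẍ + m·l·cosθ·θ̈ − m·l·sinθ·θ̇² = 7.651524 + -0.736199 − -0.002939 = 6.918264
step 1→2:
  ẍ = (ẋ'−ẋ)/dt = (1.623360389−1.630186641)/0.010629 = -0.642229
  θ̈ = (θ̇'−θ̇)/dt = (-0.901904452−-0.884732513)/0.010629 = -1.615574
  sinθ=-0.142101, cosθ=0.989852
  F = (M+m)·ẍ + m·l·cosθ·θ̈ − m·l·sinθ·θ̇² = -0.735547 + -0.070226 − -0.004885 = -0.800889
step 2→3:
  ẍ = (ẋ'−ẋ)/dt = (1.622241184−1.623360389)/0.010629 = -0.105297
  θ̈ = (θ̇'−θ̇)/dt = (-0.933181738−-0.901904452)/0.010629 = -2.942637
  sinθ=-0.151403, cosθ=0.988472
  F = (M+m)·ẍ + m·l·cosθ·θ̈ − m·l·sinθ·θ̇² = -0.120597 + -0.127733 − -0.005408 = -0.242922
step 3→4:
  ẍ = (ẋ'−ẋ)/dt = (1.519886017−1.622241184)/0.010629 = -9.629802
  θ̈ = (θ̇'−θ̇)/dt = (-0.753689622−-0.933181738)/0.010629 = 16.887018
  sinθ=-0.160872, cosθ=0.986975
  F = (M+m)·ẍ + m·l·cosθ·θ̈ − m·l·sinθ·θ̇² = -11.029051 + 0.731915 − -0.006152 = -10.290984
step 4→5:
  ẍ = (ẋ'−ẋ)/dt = (1.562847716−1.519886017)/0.010629 = 4.041932
  θ̈ = (θ̇'−θ̇)/dt = (-0.881788671−-0.753689622)/0.010629 = -12.051844
  sinθ=-0.170653, cosθ=0.985331
  F = (M+m)·ẍ + m·l·cosθ·θ̈ − m·l·sinθ·θ̇² = 4.629241 + -0.521479 − -0.004257 = 4.112019
step 5→6:
  ẍ = (ẋ'−ẋ)/dt = (1.684895597−1.562847716)/0.010629 = 11.482537
  θ̈ = (θ̇'−θ̇)/dt = (-1.177299741−-0.881788671)/0.010629 = -27.802340
  sinθ=-0.178541, cosθ=0.983932
  F = (M+m)·ẍ + m·l·cosθ·θ̈ − m·l·sinθ·θ̇² = 13.150995 + -1.201290 − -0.006096 = 11.955801
step 6→7:
  ẍ = (ẋ'−ẋ)/dt = (1.680436308−1.684895597)/0.010629 = -0.419540
  θ̈ = (θ̇'−θ̇)/dt = (-1.209678020−-1.177299741)/0.010629 = -3.046221
  sinθ=-0.187755, cosθ=0.982216
  F = (M+m)·ẍ + m·l·cosθ·θ̈ − m·l·sinθ·θ̇² = -0.480501 + -0.131392 − -0.011428 = -0.600465
step 7→8:
  ẍ = (ẋ'−ẋ)/dt = (1.549317933−1.680436308)/0.010629 = -12.335909
  θ̈ = (θ̇'−θ̇)/dt = (-0.980409977−-1.209678020)/0.010629 = 21.570048
  sinθ=-0.200031, cosθ=0.979790
  F = (M+m)·ẍ + m·l·cosθ·θ̈ − m·l·sinθ·θ̇² = -14.128366 + 0.928080 − -0.012854 = -13.187432

F_0 = 6.918264 N
F_1 = -0.800889 N
F_2 = -0.242922 N
F_3 = -10.290984 N
F_4 = 4.112019 N
F_5 = 11.955801 N
F_6 = -0.600465 N
F_7 = -13.187432 N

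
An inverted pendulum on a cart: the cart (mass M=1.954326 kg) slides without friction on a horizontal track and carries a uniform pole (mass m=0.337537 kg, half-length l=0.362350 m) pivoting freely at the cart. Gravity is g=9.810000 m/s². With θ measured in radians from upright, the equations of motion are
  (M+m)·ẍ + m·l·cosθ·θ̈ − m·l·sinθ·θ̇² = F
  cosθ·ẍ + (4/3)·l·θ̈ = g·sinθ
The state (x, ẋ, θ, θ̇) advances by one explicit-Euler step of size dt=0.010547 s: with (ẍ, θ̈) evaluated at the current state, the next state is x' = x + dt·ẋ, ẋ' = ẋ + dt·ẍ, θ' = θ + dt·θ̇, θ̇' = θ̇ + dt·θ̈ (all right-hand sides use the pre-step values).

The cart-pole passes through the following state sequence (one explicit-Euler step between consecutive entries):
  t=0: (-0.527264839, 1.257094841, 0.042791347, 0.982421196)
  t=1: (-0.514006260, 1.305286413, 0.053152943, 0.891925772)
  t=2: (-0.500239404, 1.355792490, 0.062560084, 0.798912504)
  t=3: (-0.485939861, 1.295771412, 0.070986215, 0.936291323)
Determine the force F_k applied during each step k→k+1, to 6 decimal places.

step 0→1:
  ẍ = (ẋ'−ẋ)/dt = (1.305286413−1.257094841)/0.010547 = 4.569221
  θ̈ = (θ̇'−θ̇)/dt = (0.891925772−0.982421196)/0.010547 = -8.580205
  sinθ=0.042778, cosθ=0.999085
  F = (M+m)·ẍ + m·l·cosθ·θ̈ − m·l·sinθ·θ̇² = 10.472028 + -1.048454 − 0.005050 = 9.418524
step 1→2:
  ẍ = (ẋ'−ẋ)/dt = (1.355792490−1.305286413)/0.010547 = 4.788668
  θ̈ = (θ̇'−θ̇)/dt = (0.798912504−0.891925772)/0.010547 = -8.818931
  sinθ=0.053128, cosθ=0.998588
  F = (M+m)·ẍ + m·l·cosθ·θ̈ − m·l·sinθ·θ̇² = 10.974970 + -1.077090 − 0.005169 = 9.892711
step 2→3:
  ẍ = (ẋ'−ẋ)/dt = (1.295771412−1.355792490)/0.010547 = -5.690820
  θ̈ = (θ̇'−θ̇)/dt = (0.936291323−0.798912504)/0.010547 = 13.025393
  sinθ=0.062519, cosθ=0.998044
  F = (M+m)·ẍ + m·l·cosθ·θ̈ − m·l·sinθ·θ̇² = -13.042580 + 1.589974 − 0.004880 = -11.457486

F_0 = 9.418524 N
F_1 = 9.892711 N
F_2 = -11.457486 N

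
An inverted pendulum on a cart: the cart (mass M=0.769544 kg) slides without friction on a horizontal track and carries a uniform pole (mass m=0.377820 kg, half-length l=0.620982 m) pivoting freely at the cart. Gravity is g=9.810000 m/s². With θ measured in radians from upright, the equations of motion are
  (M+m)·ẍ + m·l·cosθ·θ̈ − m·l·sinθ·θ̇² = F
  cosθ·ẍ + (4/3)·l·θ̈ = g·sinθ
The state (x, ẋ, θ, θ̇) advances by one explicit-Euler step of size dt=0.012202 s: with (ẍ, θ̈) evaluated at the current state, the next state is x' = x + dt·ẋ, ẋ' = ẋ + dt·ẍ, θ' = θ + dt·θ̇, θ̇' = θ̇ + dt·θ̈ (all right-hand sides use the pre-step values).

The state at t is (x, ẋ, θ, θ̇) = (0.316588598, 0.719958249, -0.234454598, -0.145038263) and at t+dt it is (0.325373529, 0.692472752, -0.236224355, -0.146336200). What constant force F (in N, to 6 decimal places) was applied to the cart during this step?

ẍ = (ẋ'−ẋ)/dt = (0.692472752−0.719958249)/0.012202 = -2.252540
θ̈ = (θ̇'−θ̇)/dt = (-0.146336200−-0.145038263)/0.012202 = -0.106371
sinθ=-0.232313, cosθ=0.972641
F = (M+m)·ẍ + m·l·cosθ·θ̈ − m·l·sinθ·θ̇² = -2.584484 + -0.024274 − -0.001147 = -2.607611

F = -2.607611 N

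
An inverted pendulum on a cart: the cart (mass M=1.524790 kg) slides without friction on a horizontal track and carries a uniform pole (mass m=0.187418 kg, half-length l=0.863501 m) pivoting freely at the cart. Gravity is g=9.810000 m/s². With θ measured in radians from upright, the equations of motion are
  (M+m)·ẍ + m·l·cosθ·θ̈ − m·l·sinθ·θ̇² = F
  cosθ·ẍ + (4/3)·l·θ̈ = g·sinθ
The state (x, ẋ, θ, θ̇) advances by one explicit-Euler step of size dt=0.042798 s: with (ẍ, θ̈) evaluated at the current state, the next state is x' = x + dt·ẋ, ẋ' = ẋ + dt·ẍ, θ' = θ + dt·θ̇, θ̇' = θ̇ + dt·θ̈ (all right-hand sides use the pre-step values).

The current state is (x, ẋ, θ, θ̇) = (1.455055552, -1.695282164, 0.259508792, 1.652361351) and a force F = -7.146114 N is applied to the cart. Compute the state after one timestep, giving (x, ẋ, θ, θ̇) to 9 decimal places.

sinθ=0.256605822, cosθ=0.966516142
temp = (F + m·l·θ̇²·sinθ)/(M+m) = (-7.146114 + 0.113383721)/1.712208 = -4.107404170
θ̈ = (g·sinθ − cosθ·temp)/(l·(4/3 − m·cos²θ/(M+m))) = 6.102477096
ẍ = temp − m·l·θ̈·cosθ/(M+m) = -4.664888791
Euler: x'=1.455055552+0.042798·-1.695282164=1.382500866, ẋ'=-1.695282164+0.042798·-4.664888791=-1.894930074
       θ'=0.259508792+0.042798·1.652361351=0.330226553, θ̇'=1.652361351+0.042798·6.102477096=1.913535166

(1.382500866, -1.894930074, 0.330226553, 1.913535166)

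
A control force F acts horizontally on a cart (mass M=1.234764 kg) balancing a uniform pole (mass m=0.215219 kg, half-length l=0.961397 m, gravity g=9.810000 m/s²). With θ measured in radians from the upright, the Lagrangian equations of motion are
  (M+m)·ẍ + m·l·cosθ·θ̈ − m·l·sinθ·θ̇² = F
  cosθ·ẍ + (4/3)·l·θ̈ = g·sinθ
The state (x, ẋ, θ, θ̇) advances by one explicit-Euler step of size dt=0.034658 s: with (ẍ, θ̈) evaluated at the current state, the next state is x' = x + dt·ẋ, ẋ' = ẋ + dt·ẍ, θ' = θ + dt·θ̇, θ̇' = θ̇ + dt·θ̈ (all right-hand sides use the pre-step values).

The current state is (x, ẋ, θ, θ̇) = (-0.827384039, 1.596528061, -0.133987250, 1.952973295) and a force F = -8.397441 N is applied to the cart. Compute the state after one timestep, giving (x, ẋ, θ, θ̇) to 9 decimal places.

sinθ=-0.133586707, cosθ=0.991037129
temp = (F + m·l·θ̇²·sinθ)/(M+m) = (-8.397441 + -0.105423936)/1.449983 = -5.864113535
θ̈ = (g·sinθ − cosθ·temp)/(l·(4/3 − m·cos²θ/(M+m))) = 3.942391072
ẍ = temp − m·l·θ̈·cosθ/(M+m) = -6.421645908
Euler: x'=-0.827384039+0.034658·1.596528061=-0.772051569, ẋ'=1.596528061+0.034658·-6.421645908=1.373966657
       θ'=-0.133987250+0.034658·1.952973295=-0.066301102, θ̇'=1.952973295+0.034658·3.942391072=2.089608685

(-0.772051569, 1.373966657, -0.066301102, 2.089608685)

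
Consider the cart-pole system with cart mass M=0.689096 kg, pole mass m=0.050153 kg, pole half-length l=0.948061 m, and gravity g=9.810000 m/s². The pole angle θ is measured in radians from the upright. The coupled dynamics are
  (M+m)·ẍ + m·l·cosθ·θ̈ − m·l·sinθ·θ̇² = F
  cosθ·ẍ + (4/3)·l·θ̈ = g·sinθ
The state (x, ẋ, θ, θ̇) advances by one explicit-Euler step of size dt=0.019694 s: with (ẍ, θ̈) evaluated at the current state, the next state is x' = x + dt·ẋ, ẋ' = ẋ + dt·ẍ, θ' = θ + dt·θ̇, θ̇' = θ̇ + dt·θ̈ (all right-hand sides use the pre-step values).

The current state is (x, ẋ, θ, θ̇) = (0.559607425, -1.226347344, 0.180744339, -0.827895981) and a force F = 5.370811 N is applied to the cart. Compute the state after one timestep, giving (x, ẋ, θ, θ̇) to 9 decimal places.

sinθ=0.179761837, cosθ=0.983710162
temp = (F + m·l·θ̇²·sinθ)/(M+m) = (5.370811 + 0.005858443)/0.739249 = 7.273150783
θ̈ = (g·sinθ − cosθ·temp)/(l·(4/3 − m·cos²θ/(M+m))) = -4.485794572
ẍ = temp − m·l·θ̈·cosθ/(M+m) = 7.556974701
Euler: x'=0.559607425+0.019694·-1.226347344=0.535455740, ẋ'=-1.226347344+0.019694·7.556974701=-1.077520284
       θ'=0.180744339+0.019694·-0.827895981=0.164439756, θ̇'=-0.827895981+0.019694·-4.485794572=-0.916239219

(0.535455740, -1.077520284, 0.164439756, -0.916239219)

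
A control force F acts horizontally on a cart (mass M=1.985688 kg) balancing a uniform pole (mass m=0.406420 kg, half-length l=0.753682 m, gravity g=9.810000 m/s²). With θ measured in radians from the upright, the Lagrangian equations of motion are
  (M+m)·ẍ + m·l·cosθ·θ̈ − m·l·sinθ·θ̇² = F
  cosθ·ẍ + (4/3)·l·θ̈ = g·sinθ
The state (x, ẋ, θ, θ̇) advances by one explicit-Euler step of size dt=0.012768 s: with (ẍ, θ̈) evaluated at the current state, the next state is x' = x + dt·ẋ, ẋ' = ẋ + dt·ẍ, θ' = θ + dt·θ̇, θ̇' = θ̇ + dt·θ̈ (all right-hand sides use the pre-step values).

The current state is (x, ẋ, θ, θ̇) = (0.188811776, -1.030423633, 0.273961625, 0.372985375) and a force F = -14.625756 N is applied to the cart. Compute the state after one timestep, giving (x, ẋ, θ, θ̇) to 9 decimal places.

sinθ=0.270547432, cosθ=0.962706646
temp = (F + m·l·θ̇²·sinθ)/(M+m) = (-14.625756 + 0.011528963)/2.392108 = -6.109350848
θ̈ = (g·sinθ − cosθ·temp)/(l·(4/3 − m·cos²θ/(M+m))) = 9.631326561
ẍ = temp − m·l·θ̈·cosθ/(M+m) = -7.296656430
Euler: x'=0.188811776+0.012768·-1.030423633=0.175655327, ẋ'=-1.030423633+0.012768·-7.296656430=-1.123587342
       θ'=0.273961625+0.012768·0.372985375=0.278723902, θ̇'=0.372985375+0.012768·9.631326561=0.495958153

(0.175655327, -1.123587342, 0.278723902, 0.495958153)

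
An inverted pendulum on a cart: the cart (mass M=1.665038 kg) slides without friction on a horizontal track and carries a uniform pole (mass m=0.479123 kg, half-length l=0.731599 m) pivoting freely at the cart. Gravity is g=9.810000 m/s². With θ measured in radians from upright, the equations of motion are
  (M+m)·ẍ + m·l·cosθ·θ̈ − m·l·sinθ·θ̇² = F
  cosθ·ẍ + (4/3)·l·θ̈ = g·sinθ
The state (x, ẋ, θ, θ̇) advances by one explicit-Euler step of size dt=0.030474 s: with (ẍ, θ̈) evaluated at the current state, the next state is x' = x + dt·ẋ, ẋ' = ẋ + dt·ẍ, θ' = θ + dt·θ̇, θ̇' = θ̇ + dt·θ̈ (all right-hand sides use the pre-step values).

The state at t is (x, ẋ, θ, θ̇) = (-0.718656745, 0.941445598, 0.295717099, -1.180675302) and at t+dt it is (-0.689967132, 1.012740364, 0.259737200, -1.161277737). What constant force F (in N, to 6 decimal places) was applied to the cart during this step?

F = 5.087359 N

ẍ = (ẋ'−ẋ)/dt = (1.012740364−0.941445598)/0.030474 = 2.339528
θ̈ = (θ̇'−θ̇)/dt = (-1.161277737−-1.180675302)/0.030474 = 0.636528
sinθ=0.291426, cosθ=0.956593
F = (M+m)·ẍ + m·l·cosθ·θ̈ − m·l·sinθ·θ̇² = 5.016324 + 0.213435 − 0.142400 = 5.087359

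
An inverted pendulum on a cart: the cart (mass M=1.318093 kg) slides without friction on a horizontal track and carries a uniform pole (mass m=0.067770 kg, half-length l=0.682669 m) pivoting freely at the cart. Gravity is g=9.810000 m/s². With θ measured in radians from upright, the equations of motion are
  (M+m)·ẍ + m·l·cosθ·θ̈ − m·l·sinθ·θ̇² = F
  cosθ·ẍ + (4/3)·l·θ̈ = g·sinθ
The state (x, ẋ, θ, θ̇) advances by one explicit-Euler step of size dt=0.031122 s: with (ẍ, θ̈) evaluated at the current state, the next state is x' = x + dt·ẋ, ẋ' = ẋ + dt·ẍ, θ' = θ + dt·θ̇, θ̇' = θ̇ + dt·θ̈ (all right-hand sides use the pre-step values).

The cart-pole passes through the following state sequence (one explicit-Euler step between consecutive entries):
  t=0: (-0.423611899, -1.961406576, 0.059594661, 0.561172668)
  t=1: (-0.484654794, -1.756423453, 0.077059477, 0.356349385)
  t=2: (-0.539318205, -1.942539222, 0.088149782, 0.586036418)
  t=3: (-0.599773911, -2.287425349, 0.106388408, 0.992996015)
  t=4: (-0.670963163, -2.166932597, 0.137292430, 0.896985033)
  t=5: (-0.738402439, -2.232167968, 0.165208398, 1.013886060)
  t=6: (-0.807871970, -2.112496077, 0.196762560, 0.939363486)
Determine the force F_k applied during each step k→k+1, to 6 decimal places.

F_0 = 8.823093 N
F_1 = -7.947761 N
F_2 = -14.756564 N
F_3 = 5.218781 N
F_4 = -2.737882 N
F_5 = 5.211896 N

step 0→1:
  ẍ = (ẋ'−ẋ)/dt = (-1.756423453−-1.961406576)/0.031122 = 6.586438
  θ̈ = (θ̇'−θ̇)/dt = (0.356349385−0.561172668)/0.031122 = -6.581302
  sinθ=0.059559, cosθ=0.998225
  F = (M+m)·ẍ + m·l·cosθ·θ̈ − m·l·sinθ·θ̇² = 9.127901 + -0.303940 − 0.000868 = 8.823093
step 1→2:
  ẍ = (ẋ'−ẋ)/dt = (-1.942539222−-1.756423453)/0.031122 = -5.980200
  θ̈ = (θ̇'−θ̇)/dt = (0.586036418−0.356349385)/0.031122 = 7.380214
  sinθ=0.076983, cosθ=0.997032
  F = (M+m)·ẍ + m·l·cosθ·θ̈ − m·l·sinθ·θ̇² = -8.287737 + 0.340429 − 0.000452 = -7.947761
step 2→3:
  ẍ = (ẋ'−ẋ)/dt = (-2.287425349−-1.942539222)/0.031122 = -11.081747
  θ̈ = (θ̇'−θ̇)/dt = (0.992996015−0.586036418)/0.031122 = 13.076268
  sinθ=0.088036, cosθ=0.996117
  F = (M+m)·ẍ + m·l·cosθ·θ̈ − m·l·sinθ·θ̇² = -15.357783 + 0.602618 − 0.001399 = -14.756564
step 3→4:
  ẍ = (ẋ'−ẋ)/dt = (-2.166932597−-2.287425349)/0.031122 = 3.871626
  θ̈ = (θ̇'−θ̇)/dt = (0.896985033−0.992996015)/0.031122 = -3.084988
  sinθ=0.106188, cosθ=0.994346
  F = (M+m)·ẍ + m·l·cosθ·θ̈ − m·l·sinθ·θ̇² = 5.365544 + -0.141918 − 0.004844 = 5.218781
step 4→5:
  ẍ = (ẋ'−ẋ)/dt = (-2.232167968−-2.166932597)/0.031122 = -2.096118
  θ̈ = (θ̇'−θ̇)/dt = (1.013886060−0.896985033)/0.031122 = 3.756218
  sinθ=0.136862, cosθ=0.990590
  F = (M+m)·ẍ + m·l·cosθ·θ̈ − m·l·sinθ·θ̇² = -2.904932 + 0.172144 − 0.005094 = -2.737882
step 5→6:
  ẍ = (ẋ'−ẋ)/dt = (-2.112496077−-2.232167968)/0.031122 = 3.845251
  θ̈ = (θ̇'−θ̇)/dt = (0.939363486−1.013886060)/0.031122 = -2.394530
  sinθ=0.164458, cosθ=0.986384
  F = (M+m)·ẍ + m·l·cosθ·θ̈ − m·l·sinθ·θ̇² = 5.328991 + -0.109273 − 0.007821 = 5.211896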